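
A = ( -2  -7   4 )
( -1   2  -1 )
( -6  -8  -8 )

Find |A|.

Expand along column 1:
  + (-2) · |2 -1; -8 -8| = (-2)·(-16 − 8) = 48
  − (-1) · |-7 4; -8 -8| = −(-1)·(56 − (-32)) = 88
  + (-6) · |-7 4; 2 -1| = (-6)·(7 − 8) = 6
Sum: (48) + (88) + (6) = 142

The determinant is 142.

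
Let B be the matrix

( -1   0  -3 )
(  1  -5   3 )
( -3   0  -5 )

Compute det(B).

Expand along column 2:
  + (-5) · |-1 -3; -3 -5| = (-5)·(5 − 9) = 20

20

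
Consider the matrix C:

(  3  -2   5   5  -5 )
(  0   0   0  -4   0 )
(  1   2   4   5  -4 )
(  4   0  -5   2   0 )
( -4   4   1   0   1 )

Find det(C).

The determinant is -144.

Expand along row 2 (it has 4 zeros):
  + (-4) · M_24   where M_24 = det([3 -2 5 -5; 1 2 4 -4; 4 0 -5 0; -4 4 1 1]) = 36
det = (+1)·(-4)·(36) = -144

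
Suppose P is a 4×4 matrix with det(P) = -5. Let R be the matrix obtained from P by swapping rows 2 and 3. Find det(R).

det(R) = 5

Swapping two rows multiplies the determinant by −1.
det(R) = (-1)·(-5) = 5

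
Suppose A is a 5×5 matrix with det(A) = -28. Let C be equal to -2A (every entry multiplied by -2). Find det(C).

For a 5×5 matrix, det(-2A) = (-2)^5·det(A) = -32·det(A).
det(C) = (-32)·(-28) = 896

The determinant is 896.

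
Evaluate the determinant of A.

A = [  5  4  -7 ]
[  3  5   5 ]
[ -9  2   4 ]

-535

Expand along column 1:
  + 5 · |5 5; 2 4| = 5·(20 − 10) = 50
  − 3 · |4 -7; 2 4| = −3·(16 − (-14)) = -90
  + (-9) · |4 -7; 5 5| = (-9)·(20 − (-35)) = -495
Sum: (50) + (-90) + (-495) = -535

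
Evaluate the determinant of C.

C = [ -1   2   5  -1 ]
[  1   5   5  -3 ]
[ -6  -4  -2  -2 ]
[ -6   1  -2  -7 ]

Expand along row 1:
  + (-1) · M_11   where M_11 = det([5 5 -3; -4 -2 -2; 1 -2 -7]) = -130
  − (2) · M_12   where M_12 = det([1 5 -3; -6 -2 -2; -6 -2 -7]) = -140
  + (5) · M_13   where M_13 = det([1 5 -3; -6 -4 -2; -6 1 -7]) = -30
  − (-1) · M_14   where M_14 = det([1 5 5; -6 -4 -2; -6 1 -2]) = -140
det = (+1)·(-1)·(-130) + (-1)·(2)·(-140) + (+1)·(5)·(-30) + (-1)·(-1)·(-140) = 120

det(C) = 120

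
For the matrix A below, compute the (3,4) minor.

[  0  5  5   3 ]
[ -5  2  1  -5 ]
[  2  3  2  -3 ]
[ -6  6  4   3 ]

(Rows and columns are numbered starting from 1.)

Delete row 3 and column 4; the remaining 3×3 submatrix is [0 5 5; -5 2 1; -6 6 4].
Its determinant is -20.

The minor is -20.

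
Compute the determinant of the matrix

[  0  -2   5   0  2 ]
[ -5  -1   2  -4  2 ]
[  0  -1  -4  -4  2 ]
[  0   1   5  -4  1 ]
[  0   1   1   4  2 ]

-2360

Expand along column 1 (it has 4 zeros):
  − (-5) · M_21   where M_21 = det([-2 5 0 2; -1 -4 -4 2; 1 5 -4 1; 1 1 4 2]) = -472
det = (-1)·(-5)·(-472) = -2360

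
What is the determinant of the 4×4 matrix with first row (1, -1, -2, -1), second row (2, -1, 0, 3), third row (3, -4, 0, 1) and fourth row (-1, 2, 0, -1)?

-16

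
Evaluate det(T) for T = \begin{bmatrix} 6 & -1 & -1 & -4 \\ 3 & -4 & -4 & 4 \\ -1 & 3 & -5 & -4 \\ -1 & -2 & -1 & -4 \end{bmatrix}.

Expand along row 1:
  + (6) · M_11   where M_11 = det([-4 -4 4; 3 -5 -4; -2 -1 -4]) = -196
  − (-1) · M_12   where M_12 = det([3 -4 4; -1 -5 -4; -1 -1 -4]) = 32
  + (-1) · M_13   where M_13 = det([3 -4 4; -1 3 -4; -1 -2 -4]) = -40
  − (-4) · M_14   where M_14 = det([3 -4 -4; -1 3 -5; -1 -2 -1]) = -75
det = (+1)·(6)·(-196) + (-1)·(-1)·(32) + (+1)·(-1)·(-40) + (-1)·(-4)·(-75) = -1404

-1404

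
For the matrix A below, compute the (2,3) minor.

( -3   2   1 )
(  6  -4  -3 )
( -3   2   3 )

0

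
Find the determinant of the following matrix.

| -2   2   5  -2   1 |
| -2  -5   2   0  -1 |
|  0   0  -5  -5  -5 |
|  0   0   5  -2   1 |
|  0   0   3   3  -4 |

The matrix is block upper-triangular with a 2×2 block and a 3×3 block on the diagonal, so its determinant equals the product of the determinants of the diagonal blocks.
det of the 2×2 block = 14
det of the 3×3 block = -245
det = (14)·(-245) = -3430

-3430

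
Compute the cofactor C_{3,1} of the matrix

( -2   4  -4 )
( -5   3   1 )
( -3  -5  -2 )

16

Delete row 3 and column 1; the remaining 2×2 submatrix is [4 -4; 3 1].
Its determinant is 4·1 − (-4)·3 = 16.
The cofactor carries sign (−1)^(3+1) = +1, so C_{3,1} = +(16) = 16.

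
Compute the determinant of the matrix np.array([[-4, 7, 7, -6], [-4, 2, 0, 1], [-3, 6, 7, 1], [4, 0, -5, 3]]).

1117

Expand along row 2 (it has 1 zero):
  − (-4) · M_21   where M_21 = det([7 7 -6; 6 7 1; 0 -5 3]) = 236
  + (2) · M_22   where M_22 = det([-4 7 -6; -3 7 1; 4 -5 3]) = 65
  + (1) · M_24   where M_24 = det([-4 7 7; -3 6 7; 4 0 -5]) = 43
det = (-1)·(-4)·(236) + (+1)·(2)·(65) + (+1)·(1)·(43) = 1117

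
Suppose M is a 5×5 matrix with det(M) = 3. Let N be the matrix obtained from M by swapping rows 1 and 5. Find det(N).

-3

Swapping two rows multiplies the determinant by −1.
det(N) = (-1)·(3) = -3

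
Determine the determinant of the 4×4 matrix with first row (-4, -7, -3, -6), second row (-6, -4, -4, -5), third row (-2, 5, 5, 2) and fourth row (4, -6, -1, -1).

Expand along row 1:
  + (-4) · M_11   where M_11 = det([-4 -4 -5; 5 5 2; -6 -1 -1]) = -85
  − (-7) · M_12   where M_12 = det([-6 -4 -5; -2 5 2; 4 -1 -1]) = 84
  + (-3) · M_13   where M_13 = det([-6 -4 -5; -2 5 2; 4 -6 -1]) = -26
  − (-6) · M_14   where M_14 = det([-6 -4 -4; -2 5 5; 4 -6 -1]) = -190
det = (+1)·(-4)·(-85) + (-1)·(-7)·(84) + (+1)·(-3)·(-26) + (-1)·(-6)·(-190) = -134

-134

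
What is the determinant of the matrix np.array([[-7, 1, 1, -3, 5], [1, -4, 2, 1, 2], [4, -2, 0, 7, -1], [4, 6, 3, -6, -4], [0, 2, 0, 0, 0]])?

-578

Expand along row 5 (it has 4 zeros):
  − (2) · M_52   where M_52 = det([-7 1 -3 5; 1 2 1 2; 4 0 7 -1; 4 3 -6 -4]) = 289
det = (-1)·(2)·(289) = -578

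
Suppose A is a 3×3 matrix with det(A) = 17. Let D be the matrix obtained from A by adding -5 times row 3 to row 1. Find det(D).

Adding a multiple of one row to another leaves the determinant unchanged.
det(D) = (1)·(17) = 17

|D| = 17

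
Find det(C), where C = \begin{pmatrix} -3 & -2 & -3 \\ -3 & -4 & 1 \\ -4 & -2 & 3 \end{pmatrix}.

50

Expand along row 1:
  + (-3) · |-4 1; -2 3| = (-3)·(-12 − (-2)) = 30
  − (-2) · |-3 1; -4 3| = −(-2)·(-9 − (-4)) = -10
  + (-3) · |-3 -4; -4 -2| = (-3)·(6 − 16) = 30
Sum: (30) + (-10) + (30) = 50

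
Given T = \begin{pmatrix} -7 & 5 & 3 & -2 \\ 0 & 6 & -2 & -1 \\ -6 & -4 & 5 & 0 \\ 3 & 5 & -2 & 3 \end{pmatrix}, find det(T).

The determinant is 70.

Expand along row 2 (it has 1 zero):
  + (6) · M_22   where M_22 = det([-7 3 -2; -6 5 0; 3 -2 3]) = -45
  − (-2) · M_23   where M_23 = det([-7 5 -2; -6 -4 0; 3 5 3]) = 210
  + (-1) · M_24   where M_24 = det([-7 5 3; -6 -4 5; 3 5 -2]) = 80
det = (+1)·(6)·(-45) + (-1)·(-2)·(210) + (+1)·(-1)·(80) = 70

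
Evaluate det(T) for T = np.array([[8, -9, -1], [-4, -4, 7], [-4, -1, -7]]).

The determinant is 796.

Expand along column 1:
  + 8 · |-4 7; -1 -7| = 8·(28 − (-7)) = 280
  − (-4) · |-9 -1; -1 -7| = −(-4)·(63 − 1) = 248
  + (-4) · |-9 -1; -4 7| = (-4)·(-63 − 4) = 268
Sum: (280) + (248) + (268) = 796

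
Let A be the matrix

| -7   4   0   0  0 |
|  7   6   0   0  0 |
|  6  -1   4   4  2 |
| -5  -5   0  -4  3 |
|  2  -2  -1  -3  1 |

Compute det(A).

A is block lower-triangular with a 2×2 block and a 3×3 block on the diagonal, so its determinant equals the product of the determinants of the diagonal blocks.
det of the 2×2 block = -70
det of the 3×3 block = 0
det = (-70)·(0) = 0

|A| = 0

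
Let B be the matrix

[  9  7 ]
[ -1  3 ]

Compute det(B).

34

det(B) = 9·3 − 7·(-1) = 27 − (-7) = 34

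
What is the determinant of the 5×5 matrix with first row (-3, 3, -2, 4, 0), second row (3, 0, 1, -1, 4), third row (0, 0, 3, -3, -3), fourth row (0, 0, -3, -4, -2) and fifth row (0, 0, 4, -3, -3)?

The determinant is 54.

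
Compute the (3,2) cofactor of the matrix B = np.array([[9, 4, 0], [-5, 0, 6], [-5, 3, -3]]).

-54

Delete row 3 and column 2; the remaining 2×2 submatrix is [9 0; -5 6].
Its determinant is 9·6 − 0·(-5) = 54.
The cofactor carries sign (−1)^(3+2) = −1, so C_{3,2} = −(54) = -54.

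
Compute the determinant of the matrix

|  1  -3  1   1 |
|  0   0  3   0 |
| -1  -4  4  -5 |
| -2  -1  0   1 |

Expand along row 2 (it has 3 zeros):
  − (3) · M_23   where M_23 = det([1 -3 1; -1 -4 -5; -2 -1 1]) = -49
det = (-1)·(3)·(-49) = 147

147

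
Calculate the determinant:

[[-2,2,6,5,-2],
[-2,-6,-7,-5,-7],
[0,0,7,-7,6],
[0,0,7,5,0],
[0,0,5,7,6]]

The determinant is 10368.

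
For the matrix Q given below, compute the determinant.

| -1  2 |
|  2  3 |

det(Q) = (-1)·3 − 2·2 = -3 − 4 = -7

|Q| = -7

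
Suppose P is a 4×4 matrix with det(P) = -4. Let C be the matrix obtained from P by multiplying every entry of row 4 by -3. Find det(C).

The determinant is 12.

Scaling one row by -3 multiplies the determinant by -3.
det(C) = (-3)·(-4) = 12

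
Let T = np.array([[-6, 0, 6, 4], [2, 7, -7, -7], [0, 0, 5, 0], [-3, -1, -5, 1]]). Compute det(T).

The determinant is 380.

Expand along row 3 (it has 3 zeros):
  + (5) · M_33   where M_33 = det([-6 0 4; 2 7 -7; -3 -1 1]) = 76
det = (+1)·(5)·(76) = 380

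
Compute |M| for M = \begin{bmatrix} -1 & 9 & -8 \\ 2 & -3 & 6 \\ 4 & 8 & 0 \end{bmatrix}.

Expand along row 3:
  + 4 · |9 -8; -3 6| = 4·(54 − 24) = 120
  − 8 · |-1 -8; 2 6| = −8·(-6 − (-16)) = -80
Sum: (120) + (-80) = 40

40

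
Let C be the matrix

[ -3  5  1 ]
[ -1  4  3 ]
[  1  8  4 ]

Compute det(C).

Expand along column 1:
  + (-3) · |4 3; 8 4| = (-3)·(16 − 24) = 24
  − (-1) · |5 1; 8 4| = −(-1)·(20 − 8) = 12
  + 1 · |5 1; 4 3| = 1·(15 − 4) = 11
Sum: (24) + (12) + (11) = 47

det(C) = 47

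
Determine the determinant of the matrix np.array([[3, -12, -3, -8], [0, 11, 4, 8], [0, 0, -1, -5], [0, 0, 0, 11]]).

The matrix is upper triangular, so the determinant is the product of the diagonal entries:
det = (3) · (11) · (-1) · (11) = -363

The determinant is -363.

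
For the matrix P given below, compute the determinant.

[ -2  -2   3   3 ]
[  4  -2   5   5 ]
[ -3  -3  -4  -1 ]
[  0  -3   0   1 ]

Expand along row 4 (it has 2 zeros):
  + (-3) · M_42   where M_42 = det([-2 3 3; 4 5 5; -3 -4 -1]) = -66
  + (1) · M_44   where M_44 = det([-2 -2 3; 4 -2 5; -3 -3 -4]) = -102
det = (+1)·(-3)·(-66) + (+1)·(1)·(-102) = 96

96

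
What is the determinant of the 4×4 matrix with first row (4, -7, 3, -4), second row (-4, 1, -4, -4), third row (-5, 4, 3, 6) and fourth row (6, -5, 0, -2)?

Expand along row 4 (it has 1 zero):
  − (6) · M_41   where M_41 = det([-7 3 -4; 1 -4 -4; 4 3 6]) = -58
  + (-5) · M_42   where M_42 = det([4 3 -4; -4 -4 -4; -5 3 6]) = 212
  + (-2) · M_44   where M_44 = det([4 -7 3; -4 1 -4; -5 4 3]) = -181
det = (-1)·(6)·(-58) + (+1)·(-5)·(212) + (+1)·(-2)·(-181) = -350

-350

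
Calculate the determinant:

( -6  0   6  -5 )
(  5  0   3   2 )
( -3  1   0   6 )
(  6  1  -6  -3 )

Expand along column 2 (it has 2 zeros):
  − (1) · M_32   where M_32 = det([-6 6 -5; 5 3 2; 6 -6 -3]) = 384
  + (1) · M_42   where M_42 = det([-6 6 -5; 5 3 2; -3 0 6]) = -369
det = (-1)·(1)·(384) + (+1)·(1)·(-369) = -753

-753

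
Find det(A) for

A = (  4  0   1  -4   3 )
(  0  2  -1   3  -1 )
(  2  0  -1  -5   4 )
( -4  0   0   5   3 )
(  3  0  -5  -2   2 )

|A| = 1032

Expand along column 2 (it has 4 zeros):
  + (2) · M_22   where M_22 = det([4 1 -4 3; 2 -1 -5 4; -4 0 5 3; 3 -5 -2 2]) = 516
det = (+1)·(2)·(516) = 1032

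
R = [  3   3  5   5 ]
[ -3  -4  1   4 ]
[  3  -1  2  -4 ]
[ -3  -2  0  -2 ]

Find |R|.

det(R) = -513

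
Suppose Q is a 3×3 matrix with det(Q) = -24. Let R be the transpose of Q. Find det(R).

det(Qᵀ) = det(Q).
det(R) = (1)·(-24) = -24

The determinant is -24.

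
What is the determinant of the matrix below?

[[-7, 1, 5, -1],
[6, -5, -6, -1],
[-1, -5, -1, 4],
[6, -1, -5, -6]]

Expand along row 1:
  + (-7) · M_11   where M_11 = det([-5 -6 -1; -5 -1 4; -1 -5 -6]) = 50
  − (1) · M_12   where M_12 = det([6 -6 -1; -1 -1 4; 6 -5 -6]) = 37
  + (5) · M_13   where M_13 = det([6 -5 -1; -1 -5 4; 6 -1 -6]) = 83
  − (-1) · M_14   where M_14 = det([6 -5 -6; -1 -5 -1; 6 -1 -5]) = 13
det = (+1)·(-7)·(50) + (-1)·(1)·(37) + (+1)·(5)·(83) + (-1)·(-1)·(13) = 41

41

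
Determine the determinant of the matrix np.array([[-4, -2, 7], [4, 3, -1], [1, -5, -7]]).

Expand along row 1:
  + (-4) · |3 -1; -5 -7| = (-4)·(-21 − 5) = 104
  − (-2) · |4 -1; 1 -7| = −(-2)·(-28 − (-1)) = -54
  + 7 · |4 3; 1 -5| = 7·(-20 − 3) = -161
Sum: (104) + (-54) + (-161) = -111

The determinant is -111.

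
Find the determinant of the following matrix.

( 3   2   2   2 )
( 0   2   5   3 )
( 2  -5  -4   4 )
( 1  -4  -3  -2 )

The determinant is -311.

Expand along row 2 (it has 1 zero):
  + (2) · M_22   where M_22 = det([3 2 2; 2 -4 4; 1 -3 -2]) = 72
  − (5) · M_23   where M_23 = det([3 2 2; 2 -5 4; 1 -4 -2]) = 88
  + (3) · M_24   where M_24 = det([3 2 2; 2 -5 -4; 1 -4 -3]) = -5
det = (+1)·(2)·(72) + (-1)·(5)·(88) + (+1)·(3)·(-5) = -311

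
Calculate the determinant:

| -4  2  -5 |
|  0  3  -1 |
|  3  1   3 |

Expand along row 2:
  + 3 · |-4 -5; 3 3| = 3·(-12 − (-15)) = 9
  − (-1) · |-4 2; 3 1| = −(-1)·(-4 − 6) = -10
Sum: (9) + (-10) = -1

-1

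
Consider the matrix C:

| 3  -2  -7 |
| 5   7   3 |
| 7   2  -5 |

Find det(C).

The determinant is 58.

Expand along row 1:
  + 3 · |7 3; 2 -5| = 3·(-35 − 6) = -123
  − (-2) · |5 3; 7 -5| = −(-2)·(-25 − 21) = -92
  + (-7) · |5 7; 7 2| = (-7)·(10 − 49) = 273
Sum: (-123) + (-92) + (273) = 58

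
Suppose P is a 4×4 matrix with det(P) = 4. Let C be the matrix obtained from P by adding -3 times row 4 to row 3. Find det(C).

4

Adding a multiple of one row to another leaves the determinant unchanged.
det(C) = (1)·(4) = 4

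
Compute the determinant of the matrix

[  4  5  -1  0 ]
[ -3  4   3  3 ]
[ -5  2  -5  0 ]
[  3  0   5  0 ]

Expand along column 4 (it has 3 zeros):
  + (3) · M_24   where M_24 = det([4 5 -1; -5 2 -5; 3 0 5]) = 96
det = (+1)·(3)·(96) = 288

288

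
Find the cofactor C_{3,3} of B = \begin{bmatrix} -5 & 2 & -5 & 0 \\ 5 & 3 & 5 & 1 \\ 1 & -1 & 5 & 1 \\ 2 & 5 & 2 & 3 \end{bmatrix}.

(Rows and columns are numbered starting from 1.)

-46

Delete row 3 and column 3; the remaining 3×3 submatrix is [-5 2 0; 5 3 1; 2 5 3].
Its determinant is -46.
The cofactor carries sign (−1)^(3+3) = +1, so C_{3,3} = +(-46) = -46.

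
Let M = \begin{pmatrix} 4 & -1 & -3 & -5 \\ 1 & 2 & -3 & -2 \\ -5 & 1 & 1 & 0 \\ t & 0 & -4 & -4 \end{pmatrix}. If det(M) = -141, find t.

Expanding along the row containing t, det(M) is linear in t: det(M) = (21)·t + (-120).
Set (21)·t + (-120) = -141  ⇒  (21)·t = -21  ⇒  t = -1.

-1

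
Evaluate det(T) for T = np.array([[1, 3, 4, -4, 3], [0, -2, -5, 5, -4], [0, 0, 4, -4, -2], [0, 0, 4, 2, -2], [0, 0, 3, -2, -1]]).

T is block upper-triangular with a 2×2 block and a 3×3 block on the diagonal, so its determinant equals the product of the determinants of the diagonal blocks.
det of the 2×2 block = -2
det of the 3×3 block = 12
det = (-2)·(12) = -24

The determinant is -24.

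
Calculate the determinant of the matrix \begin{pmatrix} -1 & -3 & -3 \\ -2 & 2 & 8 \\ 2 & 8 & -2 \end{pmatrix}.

92

Expand along column 1:
  + (-1) · |2 8; 8 -2| = (-1)·(-4 − 64) = 68
  − (-2) · |-3 -3; 8 -2| = −(-2)·(6 − (-24)) = 60
  + 2 · |-3 -3; 2 8| = 2·(-24 − (-6)) = -36
Sum: (68) + (60) + (-36) = 92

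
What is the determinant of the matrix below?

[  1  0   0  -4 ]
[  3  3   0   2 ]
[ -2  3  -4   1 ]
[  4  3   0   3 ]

Expand along column 3 (it has 3 zeros):
  + (-4) · M_33   where M_33 = det([1 0 -4; 3 3 2; 4 3 3]) = 15
det = (+1)·(-4)·(15) = -60

The determinant is -60.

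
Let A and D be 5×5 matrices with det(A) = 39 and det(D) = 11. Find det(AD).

det(AD) = det(A)·det(D) = (39)·(11) = 429

The determinant is 429.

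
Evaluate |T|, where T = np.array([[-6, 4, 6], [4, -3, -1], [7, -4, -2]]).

|T| = 22

Expand along column 1:
  + (-6) · |-3 -1; -4 -2| = (-6)·(6 − 4) = -12
  − 4 · |4 6; -4 -2| = −4·(-8 − (-24)) = -64
  + 7 · |4 6; -3 -1| = 7·(-4 − (-18)) = 98
Sum: (-12) + (-64) + (98) = 22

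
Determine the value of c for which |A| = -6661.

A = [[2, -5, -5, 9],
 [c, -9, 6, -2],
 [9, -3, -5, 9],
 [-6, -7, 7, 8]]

-3

Expanding along the column containing c, det(A) is linear in c: det(A) = (-206)·c + (-7279).
Set (-206)·c + (-7279) = -6661  ⇒  (-206)·c = 618  ⇒  c = -3.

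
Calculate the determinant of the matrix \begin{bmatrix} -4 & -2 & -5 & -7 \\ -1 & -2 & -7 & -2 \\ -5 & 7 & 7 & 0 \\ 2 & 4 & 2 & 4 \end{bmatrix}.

516

Expand along row 3 (it has 1 zero):
  + (-5) · M_31   where M_31 = det([-2 -5 -7; -2 -7 -2; 4 2 4]) = -120
  − (7) · M_32   where M_32 = det([-4 -5 -7; -1 -7 -2; 2 2 4]) = 12
  + (7) · M_33   where M_33 = det([-4 -2 -7; -1 -2 -2; 2 4 4]) = 0
det = (+1)·(-5)·(-120) + (-1)·(7)·(12) + (+1)·(7)·(0) = 516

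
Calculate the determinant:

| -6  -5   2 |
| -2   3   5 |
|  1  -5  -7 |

Expand along row 1:
  + (-6) · |3 5; -5 -7| = (-6)·(-21 − (-25)) = -24
  − (-5) · |-2 5; 1 -7| = −(-5)·(14 − 5) = 45
  + 2 · |-2 3; 1 -5| = 2·(10 − 3) = 14
Sum: (-24) + (45) + (14) = 35

35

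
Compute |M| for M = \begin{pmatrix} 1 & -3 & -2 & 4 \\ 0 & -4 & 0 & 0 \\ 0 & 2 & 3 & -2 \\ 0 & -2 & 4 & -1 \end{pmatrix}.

Expand along row 2 (it has 3 zeros):
  + (-4) · M_22   where M_22 = det([1 -2 4; 0 3 -2; 0 4 -1]) = 5
det = (+1)·(-4)·(5) = -20

-20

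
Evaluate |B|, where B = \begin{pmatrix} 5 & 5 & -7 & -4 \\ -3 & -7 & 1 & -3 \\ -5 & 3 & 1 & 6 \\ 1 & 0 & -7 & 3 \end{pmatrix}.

2122

Expand along row 4 (it has 1 zero):
  − (1) · M_41   where M_41 = det([5 -7 -4; -7 1 -3; 3 1 6]) = -146
  − (-7) · M_43   where M_43 = det([5 5 -4; -3 -7 -3; -5 3 6]) = 176
  + (3) · M_44   where M_44 = det([5 5 -7; -3 -7 1; -5 3 1]) = 248
det = (-1)·(1)·(-146) + (-1)·(-7)·(176) + (+1)·(3)·(248) = 2122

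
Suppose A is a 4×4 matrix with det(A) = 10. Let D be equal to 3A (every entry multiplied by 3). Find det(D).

For a 4×4 matrix, det(3A) = 3^4·det(A) = 81·det(A).
det(D) = (81)·(10) = 810

The determinant is 810.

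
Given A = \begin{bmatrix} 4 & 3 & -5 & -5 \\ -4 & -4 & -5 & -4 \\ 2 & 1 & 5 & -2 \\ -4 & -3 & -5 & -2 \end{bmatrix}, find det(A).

|A| = 150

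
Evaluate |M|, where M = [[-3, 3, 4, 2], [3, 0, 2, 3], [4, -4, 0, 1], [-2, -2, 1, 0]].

Expand along row 2 (it has 1 zero):
  − (3) · M_21   where M_21 = det([3 4 2; -4 0 1; -2 1 0]) = -19
  − (2) · M_23   where M_23 = det([-3 3 2; 4 -4 1; -2 -2 0]) = -44
  + (3) · M_24   where M_24 = det([-3 3 4; 4 -4 0; -2 -2 1]) = -64
det = (-1)·(3)·(-19) + (-1)·(2)·(-44) + (+1)·(3)·(-64) = -47

|M| = -47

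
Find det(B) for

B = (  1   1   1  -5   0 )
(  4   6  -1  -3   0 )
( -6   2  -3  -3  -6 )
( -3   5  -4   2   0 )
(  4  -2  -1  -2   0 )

Expand along column 5 (it has 4 zeros):
  + (-6) · M_35   where M_35 = det([1 1 1 -5; 4 6 -1 -3; -3 5 -4 2; 4 -2 -1 -2]) = -618
det = (+1)·(-6)·(-618) = 3708

3708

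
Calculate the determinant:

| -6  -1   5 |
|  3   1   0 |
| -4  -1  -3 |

14

Expand along row 2:
  − 3 · |-1 5; -1 -3| = −3·(3 − (-5)) = -24
  + 1 · |-6 5; -4 -3| = 1·(18 − (-20)) = 38
Sum: (-24) + (38) = 14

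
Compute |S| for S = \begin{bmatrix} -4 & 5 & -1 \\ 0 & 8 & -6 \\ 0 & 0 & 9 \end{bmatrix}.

-288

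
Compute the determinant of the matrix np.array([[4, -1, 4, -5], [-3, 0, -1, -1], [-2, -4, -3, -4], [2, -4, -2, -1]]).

43

Expand along row 2 (it has 1 zero):
  − (-3) · M_21   where M_21 = det([-1 4 -5; -4 -3 -4; -4 -2 -1]) = 73
  − (-1) · M_23   where M_23 = det([4 -1 -5; -2 -4 -4; 2 -4 -1]) = -118
  + (-1) · M_24   where M_24 = det([4 -1 4; -2 -4 -3; 2 -4 -2]) = 58
det = (-1)·(-3)·(73) + (-1)·(-1)·(-118) + (+1)·(-1)·(58) = 43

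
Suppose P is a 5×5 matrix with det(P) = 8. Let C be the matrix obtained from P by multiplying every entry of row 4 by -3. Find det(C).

-24

Scaling one row by -3 multiplies the determinant by -3.
det(C) = (-3)·(8) = -24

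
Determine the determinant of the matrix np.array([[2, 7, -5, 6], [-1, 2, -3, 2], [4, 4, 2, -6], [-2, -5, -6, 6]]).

-658

Expand along row 1:
  + (2) · M_11   where M_11 = det([2 -3 2; 4 2 -6; -5 -6 6]) = -94
  − (7) · M_12   where M_12 = det([-1 -3 2; 4 2 -6; -2 -6 6]) = 20
  + (-5) · M_13   where M_13 = det([-1 2 2; 4 4 -6; -2 -5 6]) = -42
  − (6) · M_14   where M_14 = det([-1 2 -3; 4 4 2; -2 -5 -6]) = 90
det = (+1)·(2)·(-94) + (-1)·(7)·(20) + (+1)·(-5)·(-42) + (-1)·(6)·(90) = -658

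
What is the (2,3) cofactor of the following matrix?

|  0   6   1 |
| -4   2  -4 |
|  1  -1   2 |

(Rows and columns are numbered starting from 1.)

Delete row 2 and column 3; the remaining 2×2 submatrix is [0 6; 1 -1].
Its determinant is 0·(-1) − 6·1 = -6.
The cofactor carries sign (−1)^(2+3) = −1, so C_{2,3} = −(-6) = 6.

The cofactor is 6.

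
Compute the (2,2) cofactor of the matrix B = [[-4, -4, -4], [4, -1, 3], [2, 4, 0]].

The cofactor is 8.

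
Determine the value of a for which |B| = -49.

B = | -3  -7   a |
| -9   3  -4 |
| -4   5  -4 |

5

Expanding along the row containing a, det(B) is linear in a: det(B) = (-33)·a + (116).
Set (-33)·a + (116) = -49  ⇒  (-33)·a = -165  ⇒  a = 5.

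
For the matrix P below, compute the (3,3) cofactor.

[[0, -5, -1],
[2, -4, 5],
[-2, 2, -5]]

10

Delete row 3 and column 3; the remaining 2×2 submatrix is [0 -5; 2 -4].
Its determinant is 0·(-4) − (-5)·2 = 10.
The cofactor carries sign (−1)^(3+3) = +1, so C_{3,3} = +(10) = 10.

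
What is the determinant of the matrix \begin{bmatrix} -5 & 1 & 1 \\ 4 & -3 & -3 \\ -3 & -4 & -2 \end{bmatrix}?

Expand along row 1:
  + (-5) · |-3 -3; -4 -2| = (-5)·(6 − 12) = 30
  − 1 · |4 -3; -3 -2| = −1·(-8 − 9) = 17
  + 1 · |4 -3; -3 -4| = 1·(-16 − 9) = -25
Sum: (30) + (17) + (-25) = 22

22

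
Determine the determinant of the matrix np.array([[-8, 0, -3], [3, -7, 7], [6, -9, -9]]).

-1053

Expand along row 1:
  + (-8) · |-7 7; -9 -9| = (-8)·(63 − (-63)) = -1008
  + (-3) · |3 -7; 6 -9| = (-3)·(-27 − (-42)) = -45
Sum: (-1008) + (-45) = -1053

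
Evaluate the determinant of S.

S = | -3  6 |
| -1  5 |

-9

det(S) = (-3)·5 − 6·(-1) = -15 − (-6) = -9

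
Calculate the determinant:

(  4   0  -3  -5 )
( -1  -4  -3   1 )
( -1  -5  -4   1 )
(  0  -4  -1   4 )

7

Expand along row 1 (it has 1 zero):
  + (4) · M_11   where M_11 = det([-4 -3 1; -5 -4 1; -4 -1 4]) = 1
  + (-3) · M_13   where M_13 = det([-1 -4 1; -1 -5 1; 0 -4 4]) = 4
  − (-5) · M_14   where M_14 = det([-1 -4 -3; -1 -5 -4; 0 -4 -1]) = 3
det = (+1)·(4)·(1) + (+1)·(-3)·(4) + (-1)·(-5)·(3) = 7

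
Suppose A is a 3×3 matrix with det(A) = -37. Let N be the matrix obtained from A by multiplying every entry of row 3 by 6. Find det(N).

Scaling one row by 6 multiplies the determinant by 6.
det(N) = (6)·(-37) = -222

The determinant is -222.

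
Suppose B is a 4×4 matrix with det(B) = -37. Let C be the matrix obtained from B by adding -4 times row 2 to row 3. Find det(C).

-37

Adding a multiple of one row to another leaves the determinant unchanged.
det(C) = (1)·(-37) = -37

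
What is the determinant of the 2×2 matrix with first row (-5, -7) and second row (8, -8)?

det = (-5)·(-8) − (-7)·8 = 40 − (-56) = 96

96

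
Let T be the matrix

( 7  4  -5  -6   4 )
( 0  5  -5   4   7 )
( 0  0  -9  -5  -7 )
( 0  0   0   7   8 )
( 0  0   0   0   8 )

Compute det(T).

|T| = -17640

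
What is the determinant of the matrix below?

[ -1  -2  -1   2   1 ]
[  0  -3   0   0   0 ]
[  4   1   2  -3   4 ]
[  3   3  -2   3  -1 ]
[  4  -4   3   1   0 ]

-702

Expand along row 2 (it has 4 zeros):
  + (-3) · M_22   where M_22 = det([-1 -1 2 1; 4 2 -3 4; 3 -2 3 -1; 4 3 1 0]) = 234
det = (+1)·(-3)·(234) = -702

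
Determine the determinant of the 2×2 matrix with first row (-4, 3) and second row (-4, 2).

4

det = (-4)·2 − 3·(-4) = -8 − (-12) = 4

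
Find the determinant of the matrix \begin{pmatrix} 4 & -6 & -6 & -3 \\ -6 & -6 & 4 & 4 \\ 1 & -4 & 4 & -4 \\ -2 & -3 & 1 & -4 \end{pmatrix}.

2014

Expand along row 1:
  + (4) · M_11   where M_11 = det([-6 4 4; -4 4 -4; -3 1 -4]) = 88
  − (-6) · M_12   where M_12 = det([-6 4 4; 1 4 -4; -2 1 -4]) = 156
  + (-6) · M_13   where M_13 = det([-6 -6 4; 1 -4 -4; -2 -3 -4]) = -140
  − (-3) · M_14   where M_14 = det([-6 -6 4; 1 -4 4; -2 -3 1]) = -38
det = (+1)·(4)·(88) + (-1)·(-6)·(156) + (+1)·(-6)·(-140) + (-1)·(-3)·(-38) = 2014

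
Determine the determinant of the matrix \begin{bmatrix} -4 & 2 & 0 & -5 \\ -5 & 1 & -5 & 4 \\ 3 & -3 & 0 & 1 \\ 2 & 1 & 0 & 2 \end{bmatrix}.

-125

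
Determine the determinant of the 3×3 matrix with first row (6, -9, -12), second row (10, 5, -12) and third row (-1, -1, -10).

Expand along row 1:
  + 6 · |5 -12; -1 -10| = 6·(-50 − 12) = -372
  − (-9) · |10 -12; -1 -10| = −(-9)·(-100 − 12) = -1008
  + (-12) · |10 5; -1 -1| = (-12)·(-10 − (-5)) = 60
Sum: (-372) + (-1008) + (60) = -1320

The determinant is -1320.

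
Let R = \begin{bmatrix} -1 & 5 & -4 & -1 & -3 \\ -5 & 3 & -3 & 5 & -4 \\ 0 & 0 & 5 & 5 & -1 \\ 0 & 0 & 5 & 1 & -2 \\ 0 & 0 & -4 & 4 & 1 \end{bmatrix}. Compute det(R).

R is block upper-triangular with a 2×2 block and a 3×3 block on the diagonal, so its determinant equals the product of the determinants of the diagonal blocks.
det of the 2×2 block = 22
det of the 3×3 block = 36
det = (22)·(36) = 792

|R| = 792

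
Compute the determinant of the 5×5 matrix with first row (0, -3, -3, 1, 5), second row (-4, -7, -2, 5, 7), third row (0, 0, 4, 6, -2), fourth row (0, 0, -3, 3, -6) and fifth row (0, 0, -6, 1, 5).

The matrix is block upper-triangular with a 2×2 block and a 3×3 block on the diagonal, so its determinant equals the product of the determinants of the diagonal blocks.
det of the 2×2 block = -12
det of the 3×3 block = 360
det = (-12)·(360) = -4320

The determinant is -4320.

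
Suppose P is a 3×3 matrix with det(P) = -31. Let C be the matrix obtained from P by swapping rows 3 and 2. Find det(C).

Swapping two rows multiplies the determinant by −1.
det(C) = (-1)·(-31) = 31

31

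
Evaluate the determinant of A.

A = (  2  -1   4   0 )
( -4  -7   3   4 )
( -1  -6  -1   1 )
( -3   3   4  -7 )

-1194

Expand along row 1 (it has 1 zero):
  + (2) · M_11   where M_11 = det([-7 3 4; -6 -1 1; 3 4 -7]) = -222
  − (-1) · M_12   where M_12 = det([-4 3 4; -1 -1 1; -3 4 -7]) = -70
  + (4) · M_13   where M_13 = det([-4 -7 4; -1 -6 1; -3 3 -7]) = -170
det = (+1)·(2)·(-222) + (-1)·(-1)·(-70) + (+1)·(4)·(-170) = -1194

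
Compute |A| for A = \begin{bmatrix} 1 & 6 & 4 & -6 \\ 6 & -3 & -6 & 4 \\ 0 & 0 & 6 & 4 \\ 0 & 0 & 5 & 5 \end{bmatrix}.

A is block upper-triangular with a 2×2 block and a 2×2 block on the diagonal, so its determinant equals the product of the determinants of the diagonal blocks.
det of the 2×2 block = -39
det of the 2×2 block = 10
det = (-39)·(10) = -390

|A| = -390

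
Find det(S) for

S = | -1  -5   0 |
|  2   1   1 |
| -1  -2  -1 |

The determinant is -6.

Expand along column 3:
  − 1 · |-1 -5; -1 -2| = −1·(2 − 5) = 3
  + (-1) · |-1 -5; 2 1| = (-1)·(-1 − (-10)) = -9
Sum: (3) + (-9) = -6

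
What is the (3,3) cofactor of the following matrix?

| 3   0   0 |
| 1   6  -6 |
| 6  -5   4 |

18

Delete row 3 and column 3; the remaining 2×2 submatrix is [3 0; 1 6].
Its determinant is 3·6 − 0·1 = 18.
The cofactor carries sign (−1)^(3+3) = +1, so C_{3,3} = +(18) = 18.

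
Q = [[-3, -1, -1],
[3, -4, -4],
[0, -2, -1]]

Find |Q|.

15

Expand along column 1:
  + (-3) · |-4 -4; -2 -1| = (-3)·(4 − 8) = 12
  − 3 · |-1 -1; -2 -1| = −3·(1 − 2) = 3
Sum: (12) + (3) = 15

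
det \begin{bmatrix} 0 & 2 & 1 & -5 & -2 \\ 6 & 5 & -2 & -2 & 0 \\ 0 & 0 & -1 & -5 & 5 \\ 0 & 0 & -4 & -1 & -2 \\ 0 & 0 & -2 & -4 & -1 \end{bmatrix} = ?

-924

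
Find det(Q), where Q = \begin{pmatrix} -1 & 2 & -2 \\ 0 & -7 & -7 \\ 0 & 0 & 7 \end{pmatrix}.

Q is upper triangular, so det(Q) is the product of the diagonal entries:
det = (-1) · (-7) · (7) = 49

49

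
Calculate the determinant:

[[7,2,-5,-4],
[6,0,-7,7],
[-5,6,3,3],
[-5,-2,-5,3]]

The determinant is -4664.

Expand along row 2 (it has 1 zero):
  − (6) · M_21   where M_21 = det([2 -5 -4; 6 3 3; -2 -5 3]) = 264
  − (-7) · M_23   where M_23 = det([7 2 -4; -5 6 3; -5 -2 3]) = 8
  + (7) · M_24   where M_24 = det([7 2 -5; -5 6 3; -5 -2 -5]) = -448
det = (-1)·(6)·(264) + (-1)·(-7)·(8) + (+1)·(7)·(-448) = -4664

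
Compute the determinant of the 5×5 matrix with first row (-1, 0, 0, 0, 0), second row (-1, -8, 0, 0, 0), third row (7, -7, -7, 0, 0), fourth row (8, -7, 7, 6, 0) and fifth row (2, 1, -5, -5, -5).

The determinant is 1680.

The matrix is lower triangular, so the determinant is the product of the diagonal entries:
det = (-1) · (-8) · (-7) · (6) · (-5) = 1680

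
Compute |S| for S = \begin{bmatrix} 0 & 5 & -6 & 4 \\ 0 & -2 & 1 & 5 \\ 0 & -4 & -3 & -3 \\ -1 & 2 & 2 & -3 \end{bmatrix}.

The determinant is 256.

Expand along column 1 (it has 3 zeros):
  − (-1) · M_41   where M_41 = det([5 -6 4; -2 1 5; -4 -3 -3]) = 256
det = (-1)·(-1)·(256) = 256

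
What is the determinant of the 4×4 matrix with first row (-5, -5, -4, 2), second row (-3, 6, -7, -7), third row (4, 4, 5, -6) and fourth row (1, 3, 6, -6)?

Expand along row 1:
  + (-5) · M_11   where M_11 = det([6 -7 -7; 4 5 -6; 3 6 -6]) = -69
  − (-5) · M_12   where M_12 = det([-3 -7 -7; 4 5 -6; 1 6 -6]) = -277
  + (-4) · M_13   where M_13 = det([-3 6 -7; 4 4 -6; 1 3 -6]) = 70
  − (2) · M_14   where M_14 = det([-3 6 -7; 4 4 5; 1 3 6]) = -197
det = (+1)·(-5)·(-69) + (-1)·(-5)·(-277) + (+1)·(-4)·(70) + (-1)·(2)·(-197) = -926

-926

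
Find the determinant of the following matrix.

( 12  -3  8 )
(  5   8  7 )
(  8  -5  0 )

-460

Expand along row 3:
  + 8 · |-3 8; 8 7| = 8·(-21 − 64) = -680
  − (-5) · |12 8; 5 7| = −(-5)·(84 − 40) = 220
Sum: (-680) + (220) = -460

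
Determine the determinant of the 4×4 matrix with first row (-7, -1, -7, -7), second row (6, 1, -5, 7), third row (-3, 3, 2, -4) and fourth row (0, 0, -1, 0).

Expand along row 4 (it has 3 zeros):
  − (-1) · M_43   where M_43 = det([-7 -1 -7; 6 1 7; -3 3 -4]) = 25
det = (-1)·(-1)·(25) = 25

25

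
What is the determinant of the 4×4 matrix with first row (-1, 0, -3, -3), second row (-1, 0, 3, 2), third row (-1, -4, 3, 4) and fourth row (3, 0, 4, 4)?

Expand along column 2 (it has 3 zeros):
  − (-4) · M_32   where M_32 = det([-1 -3 -3; -1 3 2; 3 4 4]) = 5
det = (-1)·(-4)·(5) = 20

20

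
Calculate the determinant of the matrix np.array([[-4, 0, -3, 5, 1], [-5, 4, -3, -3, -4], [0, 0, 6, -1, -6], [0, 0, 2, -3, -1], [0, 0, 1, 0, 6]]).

The matrix is block upper-triangular with a 2×2 block and a 3×3 block on the diagonal, so its determinant equals the product of the determinants of the diagonal blocks.
det of the 2×2 block = -16
det of the 3×3 block = -113
det = (-16)·(-113) = 1808

1808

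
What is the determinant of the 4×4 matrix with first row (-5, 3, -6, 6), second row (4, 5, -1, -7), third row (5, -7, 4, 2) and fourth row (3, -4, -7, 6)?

-1406

Expand along row 1:
  + (-5) · M_11   where M_11 = det([5 -1 -7; -7 4 2; -4 -7 6]) = -299
  − (3) · M_12   where M_12 = det([4 -1 -7; 5 4 2; 3 -7 6]) = 505
  + (-6) · M_13   where M_13 = det([4 5 -7; 5 -7 2; 3 -4 6]) = -263
  − (6) · M_14   where M_14 = det([4 5 -1; 5 -7 4; 3 -4 -7]) = 494
det = (+1)·(-5)·(-299) + (-1)·(3)·(505) + (+1)·(-6)·(-263) + (-1)·(6)·(494) = -1406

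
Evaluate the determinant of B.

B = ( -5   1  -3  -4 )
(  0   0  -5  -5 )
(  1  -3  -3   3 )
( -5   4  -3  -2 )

The determinant is 575.

Expand along row 2 (it has 2 zeros):
  − (-5) · M_23   where M_23 = det([-5 1 -4; 1 -3 3; -5 4 -2]) = 61
  + (-5) · M_24   where M_24 = det([-5 1 -3; 1 -3 -3; -5 4 -3]) = -54
det = (-1)·(-5)·(61) + (+1)·(-5)·(-54) = 575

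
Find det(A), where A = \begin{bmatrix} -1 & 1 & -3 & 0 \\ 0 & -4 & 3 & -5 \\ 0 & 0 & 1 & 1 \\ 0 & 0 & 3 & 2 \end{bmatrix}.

-4

A is block upper-triangular with a 2×2 block and a 2×2 block on the diagonal, so its determinant equals the product of the determinants of the diagonal blocks.
det of the 2×2 block = 4
det of the 2×2 block = -1
det = (4)·(-1) = -4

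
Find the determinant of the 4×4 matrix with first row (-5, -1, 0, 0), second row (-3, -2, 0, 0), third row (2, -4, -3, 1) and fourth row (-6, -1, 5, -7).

The matrix is block lower-triangular with a 2×2 block and a 2×2 block on the diagonal, so its determinant equals the product of the determinants of the diagonal blocks.
det of the 2×2 block = 7
det of the 2×2 block = 16
det = (7)·(16) = 112

The determinant is 112.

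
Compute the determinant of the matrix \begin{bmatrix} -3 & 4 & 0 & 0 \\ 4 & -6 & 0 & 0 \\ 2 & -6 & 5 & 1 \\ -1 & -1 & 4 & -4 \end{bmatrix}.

-48

The matrix is block lower-triangular with a 2×2 block and a 2×2 block on the diagonal, so its determinant equals the product of the determinants of the diagonal blocks.
det of the 2×2 block = 2
det of the 2×2 block = -24
det = (2)·(-24) = -48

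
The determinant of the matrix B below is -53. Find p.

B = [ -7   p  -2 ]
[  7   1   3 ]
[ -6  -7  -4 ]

Expanding along the row containing p, det(B) is linear in p: det(B) = (10)·p + (-33).
Set (10)·p + (-33) = -53  ⇒  (10)·p = -20  ⇒  p = -2.

-2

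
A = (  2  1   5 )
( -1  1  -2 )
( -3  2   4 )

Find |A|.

31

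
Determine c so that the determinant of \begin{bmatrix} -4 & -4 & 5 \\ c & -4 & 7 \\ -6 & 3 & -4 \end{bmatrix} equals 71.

-3

Expanding along the column containing c, det(M) is linear in c: det(M) = (-1)·c + (68).
Set (-1)·c + (68) = 71  ⇒  (-1)·c = 3  ⇒  c = -3.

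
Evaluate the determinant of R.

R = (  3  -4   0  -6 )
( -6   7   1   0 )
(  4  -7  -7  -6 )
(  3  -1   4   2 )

det(R) = -266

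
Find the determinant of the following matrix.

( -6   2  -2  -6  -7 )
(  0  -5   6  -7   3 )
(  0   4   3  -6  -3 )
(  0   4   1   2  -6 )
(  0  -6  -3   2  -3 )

Expand along column 1 (it has 4 zeros):
  + (-6) · M_11   where M_11 = det([-5 6 -7 3; 4 3 -6 -3; 4 1 2 -6; -6 -3 2 -3]) = 2034
det = (+1)·(-6)·(2034) = -12204

-12204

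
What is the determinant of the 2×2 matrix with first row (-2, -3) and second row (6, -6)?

det = (-2)·(-6) − (-3)·6 = 12 − (-18) = 30

The determinant is 30.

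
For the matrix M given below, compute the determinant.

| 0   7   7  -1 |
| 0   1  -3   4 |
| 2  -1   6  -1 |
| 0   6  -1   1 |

Expand along column 1 (it has 3 zeros):
  + (2) · M_31   where M_31 = det([7 7 -1; 1 -3 4; 6 -1 1]) = 151
det = (+1)·(2)·(151) = 302

302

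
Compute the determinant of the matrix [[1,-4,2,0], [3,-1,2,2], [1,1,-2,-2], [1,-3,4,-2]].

128

Expand along row 1 (it has 1 zero):
  + (1) · M_11   where M_11 = det([-1 2 2; 1 -2 -2; -3 4 -2]) = 0
  − (-4) · M_12   where M_12 = det([3 2 2; 1 -2 -2; 1 4 -2]) = 48
  + (2) · M_13   where M_13 = det([3 -1 2; 1 1 -2; 1 -3 -2]) = -32
det = (+1)·(1)·(0) + (-1)·(-4)·(48) + (+1)·(2)·(-32) = 128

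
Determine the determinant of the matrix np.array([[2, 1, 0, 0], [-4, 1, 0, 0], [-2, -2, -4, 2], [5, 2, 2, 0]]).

The matrix is block lower-triangular with a 2×2 block and a 2×2 block on the diagonal, so its determinant equals the product of the determinants of the diagonal blocks.
det of the 2×2 block = 6
det of the 2×2 block = -4
det = (6)·(-4) = -24

The determinant is -24.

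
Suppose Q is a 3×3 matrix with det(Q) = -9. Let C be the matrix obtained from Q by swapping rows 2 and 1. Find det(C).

9

Swapping two rows multiplies the determinant by −1.
det(C) = (-1)·(-9) = 9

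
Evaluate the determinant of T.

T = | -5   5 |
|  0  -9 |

det(T) = (-5)·(-9) − 5·0 = 45 − 0 = 45

45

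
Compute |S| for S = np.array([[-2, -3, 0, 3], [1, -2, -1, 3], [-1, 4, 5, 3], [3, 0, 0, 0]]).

Expand along row 4 (it has 3 zeros):
  − (3) · M_41   where M_41 = det([-3 0 3; -2 -1 3; 4 5 3]) = 36
det = (-1)·(3)·(36) = -108

-108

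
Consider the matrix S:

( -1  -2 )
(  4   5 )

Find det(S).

det(S) = (-1)·5 − (-2)·4 = -5 − (-8) = 3

The determinant is 3.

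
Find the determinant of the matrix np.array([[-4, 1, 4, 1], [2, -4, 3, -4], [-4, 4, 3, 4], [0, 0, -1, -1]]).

-46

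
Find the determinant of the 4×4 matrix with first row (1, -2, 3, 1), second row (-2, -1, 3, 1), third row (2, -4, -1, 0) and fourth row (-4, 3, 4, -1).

Expand along row 3 (it has 1 zero):
  + (2) · M_31   where M_31 = det([-2 3 1; -1 3 1; 3 4 -1]) = 7
  − (-4) · M_32   where M_32 = det([1 3 1; -2 3 1; -4 4 -1]) = -21
  + (-1) · M_33   where M_33 = det([1 -2 1; -2 -1 1; -4 3 -1]) = 0
det = (+1)·(2)·(7) + (-1)·(-4)·(-21) + (+1)·(-1)·(0) = -70

-70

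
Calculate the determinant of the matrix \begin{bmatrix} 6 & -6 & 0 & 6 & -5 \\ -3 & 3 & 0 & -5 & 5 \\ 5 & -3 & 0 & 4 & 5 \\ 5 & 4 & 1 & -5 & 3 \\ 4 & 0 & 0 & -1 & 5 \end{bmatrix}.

Expand along column 3 (it has 4 zeros):
  − (1) · M_43   where M_43 = det([6 -6 6 -5; -3 3 -5 5; 5 -3 4 5; 4 0 -1 5]) = -330
det = (-1)·(1)·(-330) = 330

The determinant is 330.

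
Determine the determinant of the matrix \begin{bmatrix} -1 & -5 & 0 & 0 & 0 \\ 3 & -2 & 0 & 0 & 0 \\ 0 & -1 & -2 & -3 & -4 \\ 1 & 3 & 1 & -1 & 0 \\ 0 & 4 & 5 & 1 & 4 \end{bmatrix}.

-68

The matrix is block lower-triangular with a 2×2 block and a 3×3 block on the diagonal, so its determinant equals the product of the determinants of the diagonal blocks.
det of the 2×2 block = 17
det of the 3×3 block = -4
det = (17)·(-4) = -68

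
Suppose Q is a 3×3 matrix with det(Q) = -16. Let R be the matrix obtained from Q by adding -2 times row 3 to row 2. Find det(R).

Adding a multiple of one row to another leaves the determinant unchanged.
det(R) = (1)·(-16) = -16

det(R) = -16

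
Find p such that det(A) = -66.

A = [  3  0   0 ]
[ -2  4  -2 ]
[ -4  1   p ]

p = -6

Expanding along the column containing p, det(A) is linear in p: det(A) = (12)·p + (6).
Set (12)·p + (6) = -66  ⇒  (12)·p = -72  ⇒  p = -6.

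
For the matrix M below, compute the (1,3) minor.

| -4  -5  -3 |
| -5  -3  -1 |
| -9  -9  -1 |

18

Delete row 1 and column 3; the remaining 2×2 submatrix is [-5 -3; -9 -9].
Its determinant is (-5)·(-9) − (-3)·(-9) = 18.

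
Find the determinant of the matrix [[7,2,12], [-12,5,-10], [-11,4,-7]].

Expand along row 1:
  + 7 · |5 -10; 4 -7| = 7·(-35 − (-40)) = 35
  − 2 · |-12 -10; -11 -7| = −2·(84 − 110) = 52
  + 12 · |-12 5; -11 4| = 12·(-48 − (-55)) = 84
Sum: (35) + (52) + (84) = 171

The determinant is 171.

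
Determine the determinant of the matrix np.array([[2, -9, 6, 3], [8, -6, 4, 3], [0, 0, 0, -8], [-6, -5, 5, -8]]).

800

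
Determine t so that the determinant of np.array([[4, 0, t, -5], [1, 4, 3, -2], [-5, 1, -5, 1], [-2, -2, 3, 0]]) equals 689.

Expanding along the column containing t, det(B) is linear in t: det(B) = (-30)·t + (629).
Set (-30)·t + (629) = 689  ⇒  (-30)·t = 60  ⇒  t = -2.

t = -2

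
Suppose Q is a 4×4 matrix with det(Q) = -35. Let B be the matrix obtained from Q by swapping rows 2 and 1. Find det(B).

|B| = 35

Swapping two rows multiplies the determinant by −1.
det(B) = (-1)·(-35) = 35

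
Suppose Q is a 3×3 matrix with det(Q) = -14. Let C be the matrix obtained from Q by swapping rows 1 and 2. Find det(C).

|C| = 14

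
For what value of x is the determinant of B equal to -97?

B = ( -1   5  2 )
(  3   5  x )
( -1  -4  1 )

x = 7

Expanding along the row containing x, det(B) is linear in x: det(B) = (-9)·x + (-34).
Set (-9)·x + (-34) = -97  ⇒  (-9)·x = -63  ⇒  x = 7.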